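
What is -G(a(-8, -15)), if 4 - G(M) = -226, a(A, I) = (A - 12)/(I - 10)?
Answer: -230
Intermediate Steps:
a(A, I) = (-12 + A)/(-10 + I)
G(M) = 230 (G(M) = 4 - 1*(-226) = 4 + 226 = 230)
-G(a(-8, -15)) = -1*230 = -230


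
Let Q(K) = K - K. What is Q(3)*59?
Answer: 0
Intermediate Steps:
Q(K) = 0
Q(3)*59 = 0*59 = 0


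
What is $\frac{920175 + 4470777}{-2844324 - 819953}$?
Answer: $- \frac{5390952}{3664277} \approx -1.4712$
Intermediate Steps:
$\frac{920175 + 4470777}{-2844324 - 819953} = \frac{5390952}{-3664277} = 5390952 \left(- \frac{1}{3664277}\right) = - \frac{5390952}{3664277}$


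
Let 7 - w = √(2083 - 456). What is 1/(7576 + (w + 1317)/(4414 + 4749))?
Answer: 636097402556/4819165834123317 + 9163*√1627/4819165834123317 ≈ 0.00013199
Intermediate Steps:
w = 7 - √1627 (w = 7 - √(2083 - 456) = 7 - √1627 ≈ -33.336)
1/(7576 + (w + 1317)/(4414 + 4749)) = 1/(7576 + ((7 - √1627) + 1317)/(4414 + 4749)) = 1/(7576 + (1324 - √1627)/9163) = 1/(7576 + (1324 - √1627)*(1/9163)) = 1/(7576 + (1324/9163 - √1627/9163)) = 1/(69420212/9163 - √1627/9163)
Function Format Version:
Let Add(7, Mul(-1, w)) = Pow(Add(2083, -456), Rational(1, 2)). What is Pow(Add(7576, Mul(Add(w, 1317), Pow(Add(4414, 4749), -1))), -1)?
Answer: Add(Rational(636097402556, 4819165834123317), Mul(Rational(9163, 4819165834123317), Pow(1627, Rational(1, 2)))) ≈ 0.00013199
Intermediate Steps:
w = Add(7, Mul(-1, Pow(1627, Rational(1, 2)))) (w = Add(7, Mul(-1, Pow(Add(2083, -456), Rational(1, 2)))) = Add(7, Mul(-1, Pow(1627, Rational(1, 2)))) ≈ -33.336)
Pow(Add(7576, Mul(Add(w, 1317), Pow(Add(4414, 4749), -1))), -1) = Pow(Add(7576, Mul(Add(Add(7, Mul(-1, Pow(1627, Rational(1, 2)))), 1317), Pow(Add(4414, 4749), -1))), -1) = Pow(Add(7576, Mul(Add(1324, Mul(-1, Pow(1627, Rational(1, 2)))), Pow(9163, -1))), -1) = Pow(Add(7576, Mul(Add(1324, Mul(-1, Pow(1627, Rational(1, 2)))), Rational(1, 9163))), -1) = Pow(Add(7576, Add(Rational(1324, 9163), Mul(Rational(-1, 9163), Pow(1627, Rational(1, 2))))), -1) = Pow(Add(Rational(69420212, 9163), Mul(Rational(-1, 9163), Pow(1627, Rational(1, 2)))), -1)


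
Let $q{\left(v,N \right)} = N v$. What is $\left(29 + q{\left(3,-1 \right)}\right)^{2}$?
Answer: $676$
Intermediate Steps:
$\left(29 + q{\left(3,-1 \right)}\right)^{2} = \left(29 - 3\right)^{2} = 26^{2} = 676$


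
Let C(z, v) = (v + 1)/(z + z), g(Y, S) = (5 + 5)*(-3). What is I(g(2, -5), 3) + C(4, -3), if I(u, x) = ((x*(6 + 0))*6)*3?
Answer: 1295/4 ≈ 323.75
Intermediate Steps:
g(Y, S) = -30 (g(Y, S) = 10*(-3) = -30)
C(z, v) = (1 + v)/(2*z) (C(z, v) = (1 + v)/((2*z)) = (1 + v)*(1/(2*z)) = (1 + v)/(2*z))
I(u, x) = 108*x (I(u, x) = ((x*6)*6)*3 = ((6*x)*6)*3 = (36*x)*3 = 108*x)
I(g(2, -5), 3) + C(4, -3) = 108*3 + (½)*(1 - 3)/4 = 324 + (½)*(¼)*(-2) = 324 - ¼ = 1295/4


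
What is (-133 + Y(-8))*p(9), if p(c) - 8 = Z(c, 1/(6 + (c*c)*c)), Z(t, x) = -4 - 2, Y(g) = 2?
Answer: -262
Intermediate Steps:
Z(t, x) = -6
p(c) = 2 (p(c) = 8 - 6 = 2)
(-133 + Y(-8))*p(9) = (-133 + 2)*2 = -131*2 = -262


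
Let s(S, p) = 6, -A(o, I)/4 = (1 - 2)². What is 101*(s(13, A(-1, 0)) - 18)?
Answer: -1212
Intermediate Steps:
A(o, I) = -4 (A(o, I) = -4*(1 - 2)² = -4*(-1)² = -4*1 = -4)
101*(s(13, A(-1, 0)) - 18) = 101*(6 - 18) = 101*(-12) = -1212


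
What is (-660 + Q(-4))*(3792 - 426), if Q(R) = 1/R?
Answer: -4444803/2 ≈ -2.2224e+6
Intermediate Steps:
(-660 + Q(-4))*(3792 - 426) = (-660 + 1/(-4))*(3792 - 426) = (-660 - ¼)*3366 = -2641/4*3366 = -4444803/2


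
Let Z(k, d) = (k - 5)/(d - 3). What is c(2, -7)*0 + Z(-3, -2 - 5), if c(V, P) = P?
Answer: 4/5 ≈ 0.80000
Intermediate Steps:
Z(k, d) = (-5 + k)/(-3 + d)
c(2, -7)*0 + Z(-3, -2 - 5) = -7*0 + (-5 - 3)/(-3 + (-2 - 5)) = 0 - 8/(-3 - 7) = 0 - 8/(-10) = 0 - 1/10*(-8) = 0 + 4/5 = 4/5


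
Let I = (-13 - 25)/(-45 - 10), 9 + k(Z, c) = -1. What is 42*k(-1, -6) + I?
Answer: -23062/55 ≈ -419.31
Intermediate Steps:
k(Z, c) = -10 (k(Z, c) = -9 - 1 = -10)
I = 38/55 (I = -38/(-55) = -38*(-1/55) = 38/55 ≈ 0.69091)
42*k(-1, -6) + I = 42*(-10) + 38/55 = -420 + 38/55 = -23062/55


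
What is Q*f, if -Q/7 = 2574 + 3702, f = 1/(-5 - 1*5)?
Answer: 21966/5 ≈ 4393.2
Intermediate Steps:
f = -⅒ (f = 1/(-5 - 5) = 1/(-10) = 1*(-⅒) = -⅒ ≈ -0.10000)
Q = -43932 (Q = -7*(2574 + 3702) = -7*6276 = -43932)
Q*f = -43932*(-⅒) = 21966/5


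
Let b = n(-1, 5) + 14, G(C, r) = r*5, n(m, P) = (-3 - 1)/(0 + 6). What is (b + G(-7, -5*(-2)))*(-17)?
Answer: -3230/3 ≈ -1076.7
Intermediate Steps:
n(m, P) = -⅔ (n(m, P) = -4/6 = -4*⅙ = -⅔)
G(C, r) = 5*r
b = 40/3 (b = -⅔ + 14 = 40/3 ≈ 13.333)
(b + G(-7, -5*(-2)))*(-17) = (40/3 + 5*(-5*(-2)))*(-17) = (40/3 + 5*10)*(-17) = (40/3 + 50)*(-17) = (190/3)*(-17) = -3230/3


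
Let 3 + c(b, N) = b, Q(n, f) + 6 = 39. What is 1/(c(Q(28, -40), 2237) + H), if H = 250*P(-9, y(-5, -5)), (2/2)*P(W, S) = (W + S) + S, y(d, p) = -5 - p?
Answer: -1/2220 ≈ -0.00045045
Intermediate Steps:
Q(n, f) = 33 (Q(n, f) = -6 + 39 = 33)
c(b, N) = -3 + b
P(W, S) = W + 2*S (P(W, S) = (W + S) + S = (S + W) + S = W + 2*S)
H = -2250 (H = 250*(-9 + 2*(-5 - 1*(-5))) = 250*(-9 + 2*(-5 + 5)) = 250*(-9 + 2*0) = 250*(-9 + 0) = 250*(-9) = -2250)
1/(c(Q(28, -40), 2237) + H) = 1/((-3 + 33) - 2250) = 1/(30 - 2250) = 1/(-2220) = -1/2220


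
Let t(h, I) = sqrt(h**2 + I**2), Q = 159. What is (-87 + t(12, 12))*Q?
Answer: -13833 + 1908*sqrt(2) ≈ -11135.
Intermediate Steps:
t(h, I) = sqrt(I**2 + h**2)
(-87 + t(12, 12))*Q = (-87 + sqrt(12**2 + 12**2))*159 = (-87 + sqrt(144 + 144))*159 = (-87 + sqrt(288))*159 = (-87 + 12*sqrt(2))*159 = -13833 + 1908*sqrt(2)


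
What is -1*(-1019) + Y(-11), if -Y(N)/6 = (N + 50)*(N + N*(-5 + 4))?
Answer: 1019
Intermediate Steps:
Y(N) = 0 (Y(N) = -6*(N + 50)*(N + N*(-5 + 4)) = -6*(50 + N)*(N + N*(-1)) = -6*(50 + N)*(N - N) = -6*(50 + N)*0 = -6*0 = 0)
-1*(-1019) + Y(-11) = -1*(-1019) + 0 = 1019 + 0 = 1019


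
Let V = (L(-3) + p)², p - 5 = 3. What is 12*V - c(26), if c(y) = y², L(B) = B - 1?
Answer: -484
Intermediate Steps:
p = 8 (p = 5 + 3 = 8)
L(B) = -1 + B
V = 16 (V = ((-1 - 3) + 8)² = (-4 + 8)² = 4² = 16)
12*V - c(26) = 12*16 - 1*26² = 192 - 1*676 = 192 - 676 = -484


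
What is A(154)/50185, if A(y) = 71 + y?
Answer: 45/10037 ≈ 0.0044834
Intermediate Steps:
A(154)/50185 = (71 + 154)/50185 = 225*(1/50185) = 45/10037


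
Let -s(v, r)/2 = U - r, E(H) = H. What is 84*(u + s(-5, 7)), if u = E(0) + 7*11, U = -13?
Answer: 9828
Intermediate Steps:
s(v, r) = 26 + 2*r (s(v, r) = -2*(-13 - r) = 26 + 2*r)
u = 77 (u = 0 + 7*11 = 0 + 77 = 77)
84*(u + s(-5, 7)) = 84*(77 + (26 + 2*7)) = 84*(77 + (26 + 14)) = 84*(77 + 40) = 84*117 = 9828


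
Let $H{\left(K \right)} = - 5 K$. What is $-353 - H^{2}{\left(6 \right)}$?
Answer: $-1253$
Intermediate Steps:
$-353 - H^{2}{\left(6 \right)} = -353 - \left(\left(-5\right) 6\right)^{2} = -353 - \left(-30\right)^{2} = -353 - 900 = -1253$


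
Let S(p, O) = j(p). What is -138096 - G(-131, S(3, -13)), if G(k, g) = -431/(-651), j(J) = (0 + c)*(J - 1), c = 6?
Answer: -89900927/651 ≈ -1.3810e+5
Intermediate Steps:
j(J) = -6 + 6*J (j(J) = (0 + 6)*(J - 1) = 6*(-1 + J) = -6 + 6*J)
S(p, O) = -6 + 6*p
G(k, g) = 431/651 (G(k, g) = -431*(-1/651) = 431/651)
-138096 - G(-131, S(3, -13)) = -138096 - 1*431/651 = -138096 - 431/651 = -89900927/651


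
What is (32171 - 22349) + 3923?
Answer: 13745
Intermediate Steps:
(32171 - 22349) + 3923 = 9822 + 3923 = 13745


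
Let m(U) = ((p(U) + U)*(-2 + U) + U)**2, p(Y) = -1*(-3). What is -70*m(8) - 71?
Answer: -383391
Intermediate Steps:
p(Y) = 3
m(U) = (U + (-2 + U)*(3 + U))**2 (m(U) = ((3 + U)*(-2 + U) + U)**2 = ((-2 + U)*(3 + U) + U)**2 = (U + (-2 + U)*(3 + U))**2)
-70*m(8) - 71 = -70*(-6 + 8**2 + 2*8)**2 - 71 = -70*(-6 + 64 + 16)**2 - 71 = -70*74**2 - 71 = -70*5476 - 71 = -383320 - 71 = -383391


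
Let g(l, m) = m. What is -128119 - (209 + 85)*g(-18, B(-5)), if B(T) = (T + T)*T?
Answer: -142819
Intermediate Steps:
B(T) = 2*T² (B(T) = (2*T)*T = 2*T²)
-128119 - (209 + 85)*g(-18, B(-5)) = -128119 - (209 + 85)*2*(-5)² = -128119 - 294*2*25 = -128119 - 294*50 = -128119 - 1*14700 = -128119 - 14700 = -142819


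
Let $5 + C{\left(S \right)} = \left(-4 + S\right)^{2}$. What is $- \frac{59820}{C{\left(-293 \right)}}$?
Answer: $- \frac{14955}{22051} \approx -0.6782$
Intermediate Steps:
$C{\left(S \right)} = -5 + \left(-4 + S\right)^{2}$
$- \frac{59820}{C{\left(-293 \right)}} = - \frac{59820}{-5 + \left(-4 - 293\right)^{2}} = - \frac{59820}{-5 + \left(-297\right)^{2}} = - \frac{59820}{-5 + 88209} = - \frac{59820}{88204} = \left(-59820\right) \frac{1}{88204} = - \frac{14955}{22051}$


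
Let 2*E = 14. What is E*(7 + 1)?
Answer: 56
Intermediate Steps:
E = 7 (E = (½)*14 = 7)
E*(7 + 1) = 7*(7 + 1) = 7*8 = 56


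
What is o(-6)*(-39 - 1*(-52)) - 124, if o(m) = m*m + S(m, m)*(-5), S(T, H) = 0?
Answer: 344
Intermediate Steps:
o(m) = m**2 (o(m) = m*m + 0*(-5) = m**2 + 0 = m**2)
o(-6)*(-39 - 1*(-52)) - 124 = (-6)**2*(-39 - 1*(-52)) - 124 = 36*(-39 + 52) - 124 = 36*13 - 124 = 468 - 124 = 344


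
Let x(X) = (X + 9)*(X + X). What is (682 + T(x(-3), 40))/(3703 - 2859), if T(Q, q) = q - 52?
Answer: 335/422 ≈ 0.79384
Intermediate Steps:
x(X) = 2*X*(9 + X) (x(X) = (9 + X)*(2*X) = 2*X*(9 + X))
T(Q, q) = -52 + q
(682 + T(x(-3), 40))/(3703 - 2859) = (682 + (-52 + 40))/(3703 - 2859) = (682 - 12)/844 = 670*(1/844) = 335/422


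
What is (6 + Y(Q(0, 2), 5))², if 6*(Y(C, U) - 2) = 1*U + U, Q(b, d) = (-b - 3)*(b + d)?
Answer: 841/9 ≈ 93.444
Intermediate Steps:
Q(b, d) = (-3 - b)*(b + d)
Y(C, U) = 2 + U/3 (Y(C, U) = 2 + (1*U + U)/6 = 2 + (U + U)/6 = 2 + (2*U)/6 = 2 + U/3)
(6 + Y(Q(0, 2), 5))² = (6 + (2 + (⅓)*5))² = (6 + (2 + 5/3))² = (6 + 11/3)² = (29/3)² = 841/9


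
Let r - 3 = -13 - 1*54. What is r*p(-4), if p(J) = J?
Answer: 256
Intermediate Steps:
r = -64 (r = 3 + (-13 - 1*54) = 3 + (-13 - 54) = 3 - 67 = -64)
r*p(-4) = -64*(-4) = 256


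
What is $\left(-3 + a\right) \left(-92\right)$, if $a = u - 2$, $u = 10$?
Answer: $-460$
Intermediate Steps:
$a = 8$ ($a = 10 - 2 = 8$)
$\left(-3 + a\right) \left(-92\right) = \left(-3 + 8\right) \left(-92\right) = 5 \left(-92\right) = -460$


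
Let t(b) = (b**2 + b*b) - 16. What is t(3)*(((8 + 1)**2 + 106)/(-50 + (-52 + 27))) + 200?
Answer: 14626/75 ≈ 195.01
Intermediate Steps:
t(b) = -16 + 2*b**2 (t(b) = (b**2 + b**2) - 16 = 2*b**2 - 16 = -16 + 2*b**2)
t(3)*(((8 + 1)**2 + 106)/(-50 + (-52 + 27))) + 200 = (-16 + 2*3**2)*(((8 + 1)**2 + 106)/(-50 + (-52 + 27))) + 200 = (-16 + 2*9)*((9**2 + 106)/(-50 - 25)) + 200 = (-16 + 18)*((81 + 106)/(-75)) + 200 = 2*(187*(-1/75)) + 200 = 2*(-187/75) + 200 = -374/75 + 200 = 14626/75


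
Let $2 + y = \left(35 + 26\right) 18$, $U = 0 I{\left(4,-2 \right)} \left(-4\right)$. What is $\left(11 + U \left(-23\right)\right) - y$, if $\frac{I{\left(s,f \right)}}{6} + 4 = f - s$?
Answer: $-1085$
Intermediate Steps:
$I{\left(s,f \right)} = -24 - 6 s + 6 f$ ($I{\left(s,f \right)} = -24 + 6 \left(f - s\right) = -24 + \left(- 6 s + 6 f\right) = -24 - 6 s + 6 f$)
$U = 0$ ($U = 0 \left(-24 - 24 + 6 \left(-2\right)\right) \left(-4\right) = 0 \left(-24 - 24 - 12\right) \left(-4\right) = 0 \left(-60\right) \left(-4\right) = 0 \left(-4\right) = 0$)
$y = 1096$ ($y = -2 + \left(35 + 26\right) 18 = -2 + 61 \cdot 18 = -2 + 1098 = 1096$)
$\left(11 + U \left(-23\right)\right) - y = \left(11 + 0 \left(-23\right)\right) - 1096 = \left(11 + 0\right) - 1096 = 11 - 1096 = -1085$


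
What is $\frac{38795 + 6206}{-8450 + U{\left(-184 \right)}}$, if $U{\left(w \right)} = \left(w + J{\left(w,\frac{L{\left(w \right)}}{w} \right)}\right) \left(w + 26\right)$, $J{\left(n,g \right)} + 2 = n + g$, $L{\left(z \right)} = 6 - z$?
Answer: $\frac{188186}{209815} \approx 0.89691$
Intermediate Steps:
$J{\left(n,g \right)} = -2 + g + n$ ($J{\left(n,g \right)} = -2 + \left(n + g\right) = -2 + \left(g + n\right) = -2 + g + n$)
$U{\left(w \right)} = \left(26 + w\right) \left(-2 + 2 w + \frac{6 - w}{w}\right)$ ($U{\left(w \right)} = \left(w + \left(-2 + \frac{6 - w}{w} + w\right)\right) \left(w + 26\right) = \left(w + \left(-2 + \frac{6 - w}{w} + w\right)\right) \left(26 + w\right) = \left(w + \left(-2 + w + \frac{6 - w}{w}\right)\right) \left(26 + w\right) = \left(-2 + 2 w + \frac{6 - w}{w}\right) \left(26 + w\right) = \left(26 + w\right) \left(-2 + 2 w + \frac{6 - w}{w}\right)$)
$\frac{38795 + 6206}{-8450 + U{\left(-184 \right)}} = \frac{38795 + 6206}{-8450 + \left(-72 + 2 \left(-184\right)^{2} + 49 \left(-184\right) + \frac{156}{-184}\right)} = \frac{45001}{-8450 + \left(-72 + 2 \cdot 33856 - 9016 + 156 \left(- \frac{1}{184}\right)\right)} = \frac{45001}{-8450 - - \frac{2696665}{46}} = \frac{45001}{-8450 + \frac{2696665}{46}} = \frac{45001}{\frac{2307965}{46}} = 45001 \cdot \frac{46}{2307965} = \frac{188186}{209815}$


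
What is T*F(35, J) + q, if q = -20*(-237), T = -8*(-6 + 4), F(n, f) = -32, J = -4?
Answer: 4228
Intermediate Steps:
T = 16 (T = -8*(-2) = 16)
q = 4740
T*F(35, J) + q = 16*(-32) + 4740 = -512 + 4740 = 4228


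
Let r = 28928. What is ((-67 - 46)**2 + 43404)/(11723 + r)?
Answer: 4321/3127 ≈ 1.3818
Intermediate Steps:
((-67 - 46)**2 + 43404)/(11723 + r) = ((-67 - 46)**2 + 43404)/(11723 + 28928) = ((-113)**2 + 43404)/40651 = (12769 + 43404)*(1/40651) = 56173*(1/40651) = 4321/3127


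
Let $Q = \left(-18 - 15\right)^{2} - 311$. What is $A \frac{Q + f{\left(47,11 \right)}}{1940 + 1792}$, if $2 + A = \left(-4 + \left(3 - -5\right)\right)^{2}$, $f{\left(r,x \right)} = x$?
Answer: $\frac{1841}{622} \approx 2.9598$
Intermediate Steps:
$Q = 778$ ($Q = \left(-33\right)^{2} - 311 = 1089 - 311 = 778$)
$A = 14$ ($A = -2 + \left(-4 + \left(3 - -5\right)\right)^{2} = -2 + \left(-4 + \left(3 + 5\right)\right)^{2} = -2 + \left(-4 + 8\right)^{2} = -2 + 4^{2} = -2 + 16 = 14$)
$A \frac{Q + f{\left(47,11 \right)}}{1940 + 1792} = 14 \frac{778 + 11}{1940 + 1792} = 14 \cdot \frac{789}{3732} = 14 \cdot 789 \cdot \frac{1}{3732} = 14 \cdot \frac{263}{1244} = \frac{1841}{622}$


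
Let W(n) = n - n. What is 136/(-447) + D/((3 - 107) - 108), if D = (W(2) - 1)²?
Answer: -29279/94764 ≈ -0.30897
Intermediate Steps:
W(n) = 0
D = 1 (D = (0 - 1)² = (-1)² = 1)
136/(-447) + D/((3 - 107) - 108) = 136/(-447) + 1/((3 - 107) - 108) = 136*(-1/447) + 1/(-104 - 108) = -136/447 + 1/(-212) = -136/447 + 1*(-1/212) = -136/447 - 1/212 = -29279/94764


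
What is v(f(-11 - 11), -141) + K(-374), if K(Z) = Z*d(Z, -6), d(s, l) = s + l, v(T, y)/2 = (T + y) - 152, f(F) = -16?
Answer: 141502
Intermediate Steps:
v(T, y) = -304 + 2*T + 2*y (v(T, y) = 2*((T + y) - 152) = 2*(-152 + T + y) = -304 + 2*T + 2*y)
d(s, l) = l + s
K(Z) = Z*(-6 + Z)
v(f(-11 - 11), -141) + K(-374) = (-304 + 2*(-16) + 2*(-141)) - 374*(-6 - 374) = (-304 - 32 - 282) - 374*(-380) = -618 + 142120 = 141502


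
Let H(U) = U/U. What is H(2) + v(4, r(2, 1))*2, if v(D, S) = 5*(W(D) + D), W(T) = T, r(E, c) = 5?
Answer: 81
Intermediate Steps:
v(D, S) = 10*D (v(D, S) = 5*(D + D) = 5*(2*D) = 10*D)
H(U) = 1
H(2) + v(4, r(2, 1))*2 = 1 + (10*4)*2 = 1 + 40*2 = 1 + 80 = 81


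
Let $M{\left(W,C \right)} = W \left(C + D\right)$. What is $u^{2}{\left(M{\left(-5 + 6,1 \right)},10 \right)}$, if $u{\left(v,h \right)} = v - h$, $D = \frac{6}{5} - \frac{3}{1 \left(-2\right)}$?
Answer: $\frac{3969}{100} \approx 39.69$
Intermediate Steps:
$D = \frac{27}{10}$ ($D = 6 \cdot \frac{1}{5} - \frac{3}{-2} = \frac{6}{5} - - \frac{3}{2} = \frac{6}{5} + \frac{3}{2} = \frac{27}{10} \approx 2.7$)
$M{\left(W,C \right)} = W \left(\frac{27}{10} + C\right)$ ($M{\left(W,C \right)} = W \left(C + \frac{27}{10}\right) = W \left(\frac{27}{10} + C\right)$)
$u^{2}{\left(M{\left(-5 + 6,1 \right)},10 \right)} = \left(\frac{\left(-5 + 6\right) \left(27 + 10 \cdot 1\right)}{10} - 10\right)^{2} = \left(\frac{1}{10} \cdot 1 \left(27 + 10\right) - 10\right)^{2} = \left(\frac{1}{10} \cdot 1 \cdot 37 - 10\right)^{2} = \left(\frac{37}{10} - 10\right)^{2} = \left(- \frac{63}{10}\right)^{2} = \frac{3969}{100}$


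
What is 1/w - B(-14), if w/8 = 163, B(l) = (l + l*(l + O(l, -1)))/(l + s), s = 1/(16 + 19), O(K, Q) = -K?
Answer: -3917/3912 ≈ -1.0013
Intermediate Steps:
s = 1/35 ≈ 0.028571
B(l) = l/(1/35 + l) (B(l) = (l + l*(l - l))/(l + 1/35) = (l + l*0)/(1/35 + l) = (l + 0)/(1/35 + l) = l/(1/35 + l))
w = 1304 (w = 8*163 = 1304)
1/w - B(-14) = 1/1304 - 35*(-14)/(1 + 35*(-14)) = 1/1304 - 35*(-14)/(1 - 490) = 1/1304 - 35*(-14)/(-489) = 1/1304 - 35*(-14)*(-1)/489 = 1/1304 - 1*490/489 = 1/1304 - 490/489 = -3917/3912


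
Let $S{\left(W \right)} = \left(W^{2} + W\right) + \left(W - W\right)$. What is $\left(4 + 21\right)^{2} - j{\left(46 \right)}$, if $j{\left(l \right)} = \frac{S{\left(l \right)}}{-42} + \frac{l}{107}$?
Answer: $\frac{1519076}{2247} \approx 676.05$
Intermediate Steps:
$S{\left(W \right)} = W + W^{2}$ ($S{\left(W \right)} = \left(W + W^{2}\right) + 0 = W + W^{2}$)
$j{\left(l \right)} = \frac{l}{107} - \frac{l \left(1 + l\right)}{42}$ ($j{\left(l \right)} = \frac{l \left(1 + l\right)}{-42} + \frac{l}{107} = l \left(1 + l\right) \left(- \frac{1}{42}\right) + l \frac{1}{107} = - \frac{l \left(1 + l\right)}{42} + \frac{l}{107} = \frac{l}{107} - \frac{l \left(1 + l\right)}{42}$)
$\left(4 + 21\right)^{2} - j{\left(46 \right)} = \left(4 + 21\right)^{2} - \frac{1}{4494} \cdot 46 \left(-65 - 4922\right) = 25^{2} - \frac{1}{4494} \cdot 46 \left(-65 - 4922\right) = 625 - \frac{1}{4494} \cdot 46 \left(-4987\right) = 625 - - \frac{114701}{2247} = 625 + \frac{114701}{2247} = \frac{1519076}{2247}$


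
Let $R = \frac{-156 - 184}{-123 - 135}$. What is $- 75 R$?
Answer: $- \frac{4250}{43} \approx -98.837$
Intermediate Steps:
$R = \frac{170}{129}$ ($R = - \frac{340}{-258} = \left(-340\right) \left(- \frac{1}{258}\right) = \frac{170}{129} \approx 1.3178$)
$- 75 R = \left(-75\right) \frac{170}{129} = - \frac{4250}{43}$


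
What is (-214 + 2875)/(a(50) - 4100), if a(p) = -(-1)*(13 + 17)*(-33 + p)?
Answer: -2661/3590 ≈ -0.74123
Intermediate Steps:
a(p) = -990 + 30*p (a(p) = -(-1)*30*(-33 + p) = -(-1)*(-990 + 30*p) = -(990 - 30*p) = -990 + 30*p)
(-214 + 2875)/(a(50) - 4100) = (-214 + 2875)/((-990 + 30*50) - 4100) = 2661/((-990 + 1500) - 4100) = 2661/(510 - 4100) = 2661/(-3590) = 2661*(-1/3590) = -2661/3590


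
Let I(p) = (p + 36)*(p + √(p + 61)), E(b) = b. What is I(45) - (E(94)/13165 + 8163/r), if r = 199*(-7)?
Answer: 66952424978/18338845 + 81*√106 ≈ 4484.8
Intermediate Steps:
r = -1393
I(p) = (36 + p)*(p + √(61 + p))
I(45) - (E(94)/13165 + 8163/r) = (45² + 36*45 + 36*√(61 + 45) + 45*√(61 + 45)) - (94/13165 + 8163/(-1393)) = (2025 + 1620 + 36*√106 + 45*√106) - (94*(1/13165) + 8163*(-1/1393)) = (3645 + 81*√106) - (94/13165 - 8163/1393) = (3645 + 81*√106) - 1*(-107334953/18338845) = (3645 + 81*√106) + 107334953/18338845 = 66952424978/18338845 + 81*√106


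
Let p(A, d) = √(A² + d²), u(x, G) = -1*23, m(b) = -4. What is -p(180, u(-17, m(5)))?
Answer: -√32929 ≈ -181.46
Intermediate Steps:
u(x, G) = -23
-p(180, u(-17, m(5))) = -√(180² + (-23)²) = -√(32400 + 529) = -√32929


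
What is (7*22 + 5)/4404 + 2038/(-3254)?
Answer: -1409661/2388436 ≈ -0.59020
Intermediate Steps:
(7*22 + 5)/4404 + 2038/(-3254) = (154 + 5)*(1/4404) + 2038*(-1/3254) = 159*(1/4404) - 1019/1627 = 53/1468 - 1019/1627 = -1409661/2388436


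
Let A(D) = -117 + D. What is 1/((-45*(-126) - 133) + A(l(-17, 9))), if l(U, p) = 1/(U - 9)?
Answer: 26/140919 ≈ 0.00018450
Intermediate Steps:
l(U, p) = 1/(-9 + U)
1/((-45*(-126) - 133) + A(l(-17, 9))) = 1/((-45*(-126) - 133) + (-117 + 1/(-9 - 17))) = 1/((5670 - 133) + (-117 + 1/(-26))) = 1/(5537 + (-117 - 1/26)) = 1/(5537 - 3043/26) = 1/(140919/26) = 26/140919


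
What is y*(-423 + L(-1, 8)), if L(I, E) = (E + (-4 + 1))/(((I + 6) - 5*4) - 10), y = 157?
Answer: -332212/5 ≈ -66442.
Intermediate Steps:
L(I, E) = (-3 + E)/(-24 + I) (L(I, E) = (E - 3)/(((6 + I) - 20) - 10) = (-3 + E)/((-14 + I) - 10) = (-3 + E)/(-24 + I))
y*(-423 + L(-1, 8)) = 157*(-423 + (-3 + 8)/(-24 - 1)) = 157*(-423 + 5/(-25)) = 157*(-423 - 1/25*5) = 157*(-423 - ⅕) = 157*(-2116/5) = -332212/5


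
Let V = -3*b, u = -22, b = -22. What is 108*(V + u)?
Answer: 4752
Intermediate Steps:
V = 66 (V = -3*(-22) = 66)
108*(V + u) = 108*(66 - 22) = 108*44 = 4752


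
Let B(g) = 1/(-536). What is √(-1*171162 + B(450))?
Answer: 13*I*√72742838/268 ≈ 413.72*I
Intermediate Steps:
B(g) = -1/536
√(-1*171162 + B(450)) = √(-1*171162 - 1/536) = √(-171162 - 1/536) = √(-91742833/536) = 13*I*√72742838/268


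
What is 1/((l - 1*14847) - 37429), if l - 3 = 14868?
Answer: -1/37405 ≈ -2.6734e-5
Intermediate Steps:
l = 14871 (l = 3 + 14868 = 14871)
1/((l - 1*14847) - 37429) = 1/((14871 - 1*14847) - 37429) = 1/((14871 - 14847) - 37429) = 1/(24 - 37429) = 1/(-37405) = -1/37405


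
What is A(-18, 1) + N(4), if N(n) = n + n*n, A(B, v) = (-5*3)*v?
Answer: 5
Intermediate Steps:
A(B, v) = -15*v
N(n) = n + n**2
A(-18, 1) + N(4) = -15*1 + 4*(1 + 4) = -15 + 4*5 = -15 + 20 = 5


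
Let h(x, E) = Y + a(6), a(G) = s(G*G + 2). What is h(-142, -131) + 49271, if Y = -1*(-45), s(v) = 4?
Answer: 49320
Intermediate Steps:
Y = 45
a(G) = 4
h(x, E) = 49 (h(x, E) = 45 + 4 = 49)
h(-142, -131) + 49271 = 49 + 49271 = 49320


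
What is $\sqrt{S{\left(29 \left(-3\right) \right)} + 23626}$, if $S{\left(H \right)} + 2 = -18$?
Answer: $\sqrt{23606} \approx 153.64$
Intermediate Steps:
$S{\left(H \right)} = -20$ ($S{\left(H \right)} = -2 - 18 = -20$)
$\sqrt{S{\left(29 \left(-3\right) \right)} + 23626} = \sqrt{-20 + 23626} = \sqrt{23606}$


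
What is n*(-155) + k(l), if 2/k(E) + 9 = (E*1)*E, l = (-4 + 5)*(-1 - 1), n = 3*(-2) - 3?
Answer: 6973/5 ≈ 1394.6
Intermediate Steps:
n = -9 (n = -6 - 3 = -9)
l = -2 (l = 1*(-2) = -2)
k(E) = 2/(-9 + E**2) (k(E) = 2/(-9 + (E*1)*E) = 2/(-9 + E*E) = 2/(-9 + E**2))
n*(-155) + k(l) = -9*(-155) + 2/(-9 + (-2)**2) = 1395 + 2/(-9 + 4) = 1395 + 2/(-5) = 1395 + 2*(-1/5) = 1395 - 2/5 = 6973/5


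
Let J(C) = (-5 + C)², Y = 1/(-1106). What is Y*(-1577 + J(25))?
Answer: 1177/1106 ≈ 1.0642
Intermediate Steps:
Y = -1/1106 ≈ -0.00090416
Y*(-1577 + J(25)) = -(-1577 + (-5 + 25)²)/1106 = -(-1577 + 20²)/1106 = -(-1577 + 400)/1106 = -1/1106*(-1177) = 1177/1106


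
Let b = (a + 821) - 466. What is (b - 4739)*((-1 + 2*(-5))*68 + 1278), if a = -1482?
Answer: -3108980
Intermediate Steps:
b = -1127 (b = (-1482 + 821) - 466 = -661 - 466 = -1127)
(b - 4739)*((-1 + 2*(-5))*68 + 1278) = (-1127 - 4739)*((-1 + 2*(-5))*68 + 1278) = -5866*((-1 - 10)*68 + 1278) = -5866*(-11*68 + 1278) = -5866*(-748 + 1278) = -5866*530 = -3108980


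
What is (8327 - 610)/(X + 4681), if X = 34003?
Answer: 7717/38684 ≈ 0.19949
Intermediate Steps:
(8327 - 610)/(X + 4681) = (8327 - 610)/(34003 + 4681) = 7717/38684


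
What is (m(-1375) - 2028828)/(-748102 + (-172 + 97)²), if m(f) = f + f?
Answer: 2031578/742477 ≈ 2.7362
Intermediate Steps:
m(f) = 2*f
(m(-1375) - 2028828)/(-748102 + (-172 + 97)²) = (2*(-1375) - 2028828)/(-748102 + (-172 + 97)²) = (-2750 - 2028828)/(-748102 + (-75)²) = -2031578/(-748102 + 5625) = -2031578/(-742477) = -2031578*(-1/742477) = 2031578/742477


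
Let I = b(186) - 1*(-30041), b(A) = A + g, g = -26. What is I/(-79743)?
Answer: -10067/26581 ≈ -0.37873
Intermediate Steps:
b(A) = -26 + A (b(A) = A - 26 = -26 + A)
I = 30201 (I = (-26 + 186) - 1*(-30041) = 160 + 30041 = 30201)
I/(-79743) = 30201/(-79743) = 30201*(-1/79743) = -10067/26581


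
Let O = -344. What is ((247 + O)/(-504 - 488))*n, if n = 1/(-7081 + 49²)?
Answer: -97/4642560 ≈ -2.0894e-5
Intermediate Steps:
n = -1/4680 (n = 1/(-7081 + 2401) = 1/(-4680) = -1/4680 ≈ -0.00021368)
((247 + O)/(-504 - 488))*n = ((247 - 344)/(-504 - 488))*(-1/4680) = -97/(-992)*(-1/4680) = -97*(-1/992)*(-1/4680) = (97/992)*(-1/4680) = -97/4642560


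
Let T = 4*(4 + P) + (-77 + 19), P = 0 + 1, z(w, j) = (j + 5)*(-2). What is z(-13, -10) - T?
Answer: 48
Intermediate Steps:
z(w, j) = -10 - 2*j (z(w, j) = (5 + j)*(-2) = -10 - 2*j)
P = 1
T = -38 (T = 4*(4 + 1) + (-77 + 19) = 4*5 - 58 = 20 - 58 = -38)
z(-13, -10) - T = (-10 - 2*(-10)) - 1*(-38) = (-10 + 20) + 38 = 10 + 38 = 48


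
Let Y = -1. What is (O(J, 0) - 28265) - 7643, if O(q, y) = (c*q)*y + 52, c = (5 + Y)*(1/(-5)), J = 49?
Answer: -35856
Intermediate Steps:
c = -⅘ (c = (5 - 1)*(1/(-5)) = 4*(1*(-⅕)) = 4*(-⅕) = -⅘ ≈ -0.80000)
O(q, y) = 52 - 4*q*y/5 (O(q, y) = (-4*q/5)*y + 52 = -4*q*y/5 + 52 = 52 - 4*q*y/5)
(O(J, 0) - 28265) - 7643 = ((52 - ⅘*49*0) - 28265) - 7643 = ((52 + 0) - 28265) - 7643 = (52 - 28265) - 7643 = -28213 - 7643 = -35856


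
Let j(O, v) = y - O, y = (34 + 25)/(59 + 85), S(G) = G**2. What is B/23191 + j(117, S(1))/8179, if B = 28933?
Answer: 33687239309/27313803216 ≈ 1.2333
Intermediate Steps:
y = 59/144 ≈ 0.40972
j(O, v) = 59/144 - O
B/23191 + j(117, S(1))/8179 = 28933/23191 + (59/144 - 1*117)/8179 = 28933*(1/23191) + (59/144 - 117)*(1/8179) = 28933/23191 - 16789/144*1/8179 = 28933/23191 - 16789/1177776 = 33687239309/27313803216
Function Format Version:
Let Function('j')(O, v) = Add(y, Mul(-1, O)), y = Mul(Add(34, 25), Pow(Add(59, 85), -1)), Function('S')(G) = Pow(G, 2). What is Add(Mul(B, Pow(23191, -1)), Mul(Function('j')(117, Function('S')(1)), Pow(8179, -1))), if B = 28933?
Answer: Rational(33687239309, 27313803216) ≈ 1.2333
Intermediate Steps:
y = Rational(59, 144) (y = Mul(59, Pow(144, -1)) = Mul(59, Rational(1, 144)) = Rational(59, 144) ≈ 0.40972)
Function('j')(O, v) = Add(Rational(59, 144), Mul(-1, O))
Add(Mul(B, Pow(23191, -1)), Mul(Function('j')(117, Function('S')(1)), Pow(8179, -1))) = Add(Mul(28933, Pow(23191, -1)), Mul(Add(Rational(59, 144), Mul(-1, 117)), Pow(8179, -1))) = Add(Mul(28933, Rational(1, 23191)), Mul(Add(Rational(59, 144), -117), Rational(1, 8179))) = Add(Rational(28933, 23191), Mul(Rational(-16789, 144), Rational(1, 8179))) = Add(Rational(28933, 23191), Rational(-16789, 1177776)) = Rational(33687239309, 27313803216)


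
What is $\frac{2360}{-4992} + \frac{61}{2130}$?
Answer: $- \frac{98381}{221520} \approx -0.44412$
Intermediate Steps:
$\frac{2360}{-4992} + \frac{61}{2130} = 2360 \left(- \frac{1}{4992}\right) + 61 \cdot \frac{1}{2130} = - \frac{295}{624} + \frac{61}{2130} = - \frac{98381}{221520}$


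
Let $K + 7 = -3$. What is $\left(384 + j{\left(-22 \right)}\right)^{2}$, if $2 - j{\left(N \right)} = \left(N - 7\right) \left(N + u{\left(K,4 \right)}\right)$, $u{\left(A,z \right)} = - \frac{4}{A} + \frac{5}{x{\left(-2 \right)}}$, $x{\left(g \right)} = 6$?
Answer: $\frac{42081169}{900} \approx 46757.0$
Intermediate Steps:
$K = -10$ ($K = -7 - 3 = -10$)
$u{\left(A,z \right)} = \frac{5}{6} - \frac{4}{A}$ ($u{\left(A,z \right)} = - \frac{4}{A} + \frac{5}{6} = \frac{5}{6} - \frac{4}{A}$)
$j{\left(N \right)} = 2 - \left(-7 + N\right) \left(\frac{37}{30} + N\right)$ ($j{\left(N \right)} = 2 - \left(N - 7\right) \left(N + \left(\frac{5}{6} - \frac{4}{-10}\right)\right) = 2 - \left(-7 + N\right) \left(N + \left(\frac{5}{6} - - \frac{2}{5}\right)\right) = 2 - \left(-7 + N\right) \left(N + \left(\frac{5}{6} + \frac{2}{5}\right)\right) = 2 - \left(-7 + N\right) \left(N + \frac{37}{30}\right) = 2 - \left(-7 + N\right) \left(\frac{37}{30} + N\right)$)
$\left(384 + j{\left(-22 \right)}\right)^{2} = \left(384 + \left(\frac{319}{30} - \left(-22\right)^{2} + \frac{173}{30} \left(-22\right)\right)\right)^{2} = \left(384 - \frac{18007}{30}\right)^{2} = \left(- \frac{6487}{30}\right)^{2} = \frac{42081169}{900}$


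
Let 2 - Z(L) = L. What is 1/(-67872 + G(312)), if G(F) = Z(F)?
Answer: -1/68182 ≈ -1.4667e-5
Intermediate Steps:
Z(L) = 2 - L
G(F) = 2 - F
1/(-67872 + G(312)) = 1/(-67872 + (2 - 1*312)) = 1/(-67872 + (2 - 312)) = 1/(-67872 - 310) = 1/(-68182) = -1/68182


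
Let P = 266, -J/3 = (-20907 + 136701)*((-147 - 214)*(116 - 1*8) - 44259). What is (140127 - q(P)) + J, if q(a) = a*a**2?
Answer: 28899828385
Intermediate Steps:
J = 28918509354 (J = -3*(-20907 + 136701)*((-147 - 214)*(116 - 1*8) - 44259) = -347382*(-361*(116 - 8) - 44259) = -347382*(-361*108 - 44259) = -347382*(-38988 - 44259) = -347382*(-83247) = -3*(-9639503118) = 28918509354)
q(a) = a**3
(140127 - q(P)) + J = (140127 - 1*266**3) + 28918509354 = (140127 - 1*18821096) + 28918509354 = (140127 - 18821096) + 28918509354 = -18680969 + 28918509354 = 28899828385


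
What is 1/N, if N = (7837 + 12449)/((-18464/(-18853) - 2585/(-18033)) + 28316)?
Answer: 9627146331401/6896756158614 ≈ 1.3959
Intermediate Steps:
N = 6896756158614/9627146331401 (N = 20286/((-18464*(-1/18853) - 2585*(-1/18033)) + 28316) = 20286/((18464/18853 + 2585/18033) + 28316) = 20286/(381696317/339976149 + 28316) = 20286/(9627146331401/339976149) = 20286*(339976149/9627146331401) = 6896756158614/9627146331401 ≈ 0.71639)
1/N = 1/(6896756158614/9627146331401) = 9627146331401/6896756158614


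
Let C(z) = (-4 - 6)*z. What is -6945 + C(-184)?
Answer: -5105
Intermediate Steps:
C(z) = -10*z
-6945 + C(-184) = -6945 - 10*(-184) = -6945 + 1840 = -5105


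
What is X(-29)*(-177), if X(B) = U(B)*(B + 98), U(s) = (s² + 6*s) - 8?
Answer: -8048367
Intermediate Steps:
U(s) = -8 + s² + 6*s
X(B) = (98 + B)*(-8 + B² + 6*B) (X(B) = (-8 + B² + 6*B)*(B + 98) = (-8 + B² + 6*B)*(98 + B) = (98 + B)*(-8 + B² + 6*B))
X(-29)*(-177) = ((98 - 29)*(-8 + (-29)² + 6*(-29)))*(-177) = (69*(-8 + 841 - 174))*(-177) = (69*659)*(-177) = 45471*(-177) = -8048367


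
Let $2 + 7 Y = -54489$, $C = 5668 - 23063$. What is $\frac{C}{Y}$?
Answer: $\frac{121765}{54491} \approx 2.2346$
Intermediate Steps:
$C = -17395$ ($C = 5668 - 23063 = -17395$)
$Y = - \frac{54491}{7}$ ($Y = - \frac{2}{7} + \frac{1}{7} \left(-54489\right) = - \frac{2}{7} - \frac{54489}{7} = - \frac{54491}{7} \approx -7784.4$)
$\frac{C}{Y} = - \frac{17395}{- \frac{54491}{7}} = \left(-17395\right) \left(- \frac{7}{54491}\right) = \frac{121765}{54491}$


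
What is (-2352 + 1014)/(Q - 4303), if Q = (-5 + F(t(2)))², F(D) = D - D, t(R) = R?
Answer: 223/713 ≈ 0.31276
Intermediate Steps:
F(D) = 0
Q = 25 (Q = (-5 + 0)² = (-5)² = 25)
(-2352 + 1014)/(Q - 4303) = (-2352 + 1014)/(25 - 4303) = -1338/(-4278) = -1338*(-1/4278) = 223/713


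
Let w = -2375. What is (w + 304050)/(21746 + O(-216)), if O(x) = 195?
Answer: 301675/21941 ≈ 13.749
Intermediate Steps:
(w + 304050)/(21746 + O(-216)) = (-2375 + 304050)/(21746 + 195) = 301675/21941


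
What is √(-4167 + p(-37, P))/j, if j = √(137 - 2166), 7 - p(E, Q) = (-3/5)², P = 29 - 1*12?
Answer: √211034261/10145 ≈ 1.4319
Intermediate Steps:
P = 17 (P = 29 - 12 = 17)
p(E, Q) = 166/25 (p(E, Q) = 7 - (-3/5)² = 7 - (-3*⅕)² = 7 - (-⅗)² = 7 - 1*9/25 = 7 - 9/25 = 166/25)
j = I*√2029 (j = √(-2029) = I*√2029 ≈ 45.044*I)
√(-4167 + p(-37, P))/j = √(-4167 + 166/25)/((I*√2029)) = √(-104009/25)*(-I*√2029/2029) = (I*√104009/5)*(-I*√2029/2029) = √211034261/10145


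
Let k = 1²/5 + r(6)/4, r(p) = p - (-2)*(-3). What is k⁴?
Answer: 1/625 ≈ 0.0016000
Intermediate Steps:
r(p) = -6 + p (r(p) = p - 1*6 = p - 6 = -6 + p)
k = ⅕ (k = 1²/5 + (-6 + 6)/4 = 1*(⅕) + 0*(¼) = ⅕ + 0 = ⅕ ≈ 0.20000)
k⁴ = (⅕)⁴ = 1/625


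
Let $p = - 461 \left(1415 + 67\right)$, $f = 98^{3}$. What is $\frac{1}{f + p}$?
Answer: $\frac{1}{257990} \approx 3.8761 \cdot 10^{-6}$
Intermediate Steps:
$f = 941192$
$p = -683202$ ($p = \left(-461\right) 1482 = -683202$)
$\frac{1}{f + p} = \frac{1}{941192 - 683202} = \frac{1}{257990}$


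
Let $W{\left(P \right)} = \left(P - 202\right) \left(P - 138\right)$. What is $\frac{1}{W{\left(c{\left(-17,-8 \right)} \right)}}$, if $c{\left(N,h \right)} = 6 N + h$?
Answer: $\frac{1}{77376} \approx 1.2924 \cdot 10^{-5}$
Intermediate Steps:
$c{\left(N,h \right)} = h + 6 N$
$W{\left(P \right)} = \left(-202 + P\right) \left(-138 + P\right)$
$\frac{1}{W{\left(c{\left(-17,-8 \right)} \right)}} = \frac{1}{27876 + \left(-8 + 6 \left(-17\right)\right)^{2} - 340 \left(-8 + 6 \left(-17\right)\right)} = \frac{1}{27876 + \left(-8 - 102\right)^{2} - 340 \left(-8 - 102\right)} = \frac{1}{27876 + \left(-110\right)^{2} - -37400} = \frac{1}{27876 + 12100 + 37400} = \frac{1}{77376}$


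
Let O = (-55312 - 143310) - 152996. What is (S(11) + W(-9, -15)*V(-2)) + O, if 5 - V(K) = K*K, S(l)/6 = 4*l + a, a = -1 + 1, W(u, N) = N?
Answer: -351369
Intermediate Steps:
a = 0
S(l) = 24*l (S(l) = 6*(4*l + 0) = 6*(4*l) = 24*l)
O = -351618 (O = -198622 - 152996 = -351618)
V(K) = 5 - K² (V(K) = 5 - K*K = 5 - K²)
(S(11) + W(-9, -15)*V(-2)) + O = (24*11 - 15*(5 - 1*(-2)²)) - 351618 = (264 - 15*(5 - 1*4)) - 351618 = (264 - 15*(5 - 4)) - 351618 = (264 - 15*1) - 351618 = (264 - 15) - 351618 = 249 - 351618 = -351369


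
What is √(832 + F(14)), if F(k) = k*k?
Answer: 2*√257 ≈ 32.062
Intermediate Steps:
F(k) = k²
√(832 + F(14)) = √(832 + 14²) = √(832 + 196) = √1028 = 2*√257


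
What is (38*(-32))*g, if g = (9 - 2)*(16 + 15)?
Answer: -263872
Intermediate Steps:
g = 217 (g = 7*31 = 217)
(38*(-32))*g = (38*(-32))*217 = -1216*217 = -263872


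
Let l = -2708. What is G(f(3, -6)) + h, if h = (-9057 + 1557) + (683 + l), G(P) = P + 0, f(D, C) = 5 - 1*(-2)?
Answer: -9518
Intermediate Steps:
f(D, C) = 7 (f(D, C) = 5 + 2 = 7)
G(P) = P
h = -9525 (h = (-9057 + 1557) + (683 - 2708) = -7500 - 2025 = -9525)
G(f(3, -6)) + h = 7 - 9525 = -9518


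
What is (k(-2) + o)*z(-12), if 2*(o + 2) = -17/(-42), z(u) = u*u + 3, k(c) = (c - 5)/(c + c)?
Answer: -7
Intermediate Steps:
k(c) = (-5 + c)/(2*c) (k(c) = (-5 + c)/((2*c)) = (-5 + c)*(1/(2*c)) = (-5 + c)/(2*c))
z(u) = 3 + u² (z(u) = u² + 3 = 3 + u²)
o = -151/84 (o = -2 + (-17/(-42))/2 = -2 + (-17*(-1/42))/2 = -2 + (½)*(17/42) = -2 + 17/84 = -151/84 ≈ -1.7976)
(k(-2) + o)*z(-12) = ((½)*(-5 - 2)/(-2) - 151/84)*(3 + (-12)²) = ((½)*(-½)*(-7) - 151/84)*(3 + 144) = (7/4 - 151/84)*147 = -1/21*147 = -7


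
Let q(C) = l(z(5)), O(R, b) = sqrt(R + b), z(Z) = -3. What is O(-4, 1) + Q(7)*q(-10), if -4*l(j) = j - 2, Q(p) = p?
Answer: 35/4 + I*sqrt(3) ≈ 8.75 + 1.732*I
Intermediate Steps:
l(j) = 1/2 - j/4 (l(j) = -(j - 2)/4 = -(-2 + j)/4 = 1/2 - j/4)
q(C) = 5/4 (q(C) = 1/2 - 1/4*(-3) = 1/2 + 3/4 = 5/4)
O(-4, 1) + Q(7)*q(-10) = sqrt(-4 + 1) + 7*(5/4) = sqrt(-3) + 35/4 = I*sqrt(3) + 35/4 = 35/4 + I*sqrt(3)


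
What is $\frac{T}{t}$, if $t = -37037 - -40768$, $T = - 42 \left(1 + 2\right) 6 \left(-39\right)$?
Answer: $\frac{324}{41} \approx 7.9024$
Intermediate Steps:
$T = 29484$ ($T = - 42 \cdot 3 \cdot 6 \left(-39\right) = \left(-42\right) 18 \left(-39\right) = \left(-756\right) \left(-39\right) = 29484$)
$t = 3731$ ($t = -37037 + 40768 = 3731$)
$\frac{T}{t} = \frac{29484}{3731} = 29484 \cdot \frac{1}{3731} = \frac{324}{41}$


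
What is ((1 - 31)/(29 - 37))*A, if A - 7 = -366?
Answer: -5385/4 ≈ -1346.3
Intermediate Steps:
A = -359 (A = 7 - 366 = -359)
((1 - 31)/(29 - 37))*A = ((1 - 31)/(29 - 37))*(-359) = -30/(-8)*(-359) = -30*(-1/8)*(-359) = (15/4)*(-359) = -5385/4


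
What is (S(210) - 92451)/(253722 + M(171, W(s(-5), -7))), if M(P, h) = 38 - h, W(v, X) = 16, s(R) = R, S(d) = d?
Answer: -92241/253744 ≈ -0.36352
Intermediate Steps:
(S(210) - 92451)/(253722 + M(171, W(s(-5), -7))) = (210 - 92451)/(253722 + (38 - 1*16)) = -92241/(253722 + (38 - 16)) = -92241/(253722 + 22) = -92241/253744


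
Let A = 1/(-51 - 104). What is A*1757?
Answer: -1757/155 ≈ -11.335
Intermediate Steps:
A = -1/155 (A = 1/(-155) = -1/155 ≈ -0.0064516)
A*1757 = -1/155*1757 = -1757/155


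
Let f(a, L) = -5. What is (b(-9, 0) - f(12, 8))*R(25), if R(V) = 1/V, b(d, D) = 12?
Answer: 17/25 ≈ 0.68000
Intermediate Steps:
(b(-9, 0) - f(12, 8))*R(25) = (12 - 1*(-5))/25 = (12 + 5)*(1/25) = 17*(1/25) = 17/25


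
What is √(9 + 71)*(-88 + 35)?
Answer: -212*√5 ≈ -474.05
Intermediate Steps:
√(9 + 71)*(-88 + 35) = √80*(-53) = (4*√5)*(-53) = -212*√5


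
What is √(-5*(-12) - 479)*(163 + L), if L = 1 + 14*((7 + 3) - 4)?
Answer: 248*I*√419 ≈ 5076.4*I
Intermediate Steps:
L = 85 (L = 1 + 14*(10 - 4) = 1 + 14*6 = 1 + 84 = 85)
√(-5*(-12) - 479)*(163 + L) = √(-5*(-12) - 479)*(163 + 85) = √(60 - 479)*248 = √(-419)*248 = (I*√419)*248 = 248*I*√419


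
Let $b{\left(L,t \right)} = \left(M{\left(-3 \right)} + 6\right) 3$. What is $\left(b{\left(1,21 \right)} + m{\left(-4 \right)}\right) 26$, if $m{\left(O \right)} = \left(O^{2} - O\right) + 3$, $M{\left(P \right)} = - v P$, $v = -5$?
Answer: $-104$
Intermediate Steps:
$M{\left(P \right)} = 5 P$ ($M{\left(P \right)} = - \left(-5\right) P = 5 P$)
$b{\left(L,t \right)} = -27$ ($b{\left(L,t \right)} = \left(5 \left(-3\right) + 6\right) 3 = \left(-15 + 6\right) 3 = \left(-9\right) 3 = -27$)
$m{\left(O \right)} = 3 + O^{2} - O$
$\left(b{\left(1,21 \right)} + m{\left(-4 \right)}\right) 26 = \left(-27 + \left(3 + \left(-4\right)^{2} - -4\right)\right) 26 = \left(-27 + \left(3 + 16 + 4\right)\right) 26 = \left(-27 + 23\right) 26 = \left(-4\right) 26 = -104$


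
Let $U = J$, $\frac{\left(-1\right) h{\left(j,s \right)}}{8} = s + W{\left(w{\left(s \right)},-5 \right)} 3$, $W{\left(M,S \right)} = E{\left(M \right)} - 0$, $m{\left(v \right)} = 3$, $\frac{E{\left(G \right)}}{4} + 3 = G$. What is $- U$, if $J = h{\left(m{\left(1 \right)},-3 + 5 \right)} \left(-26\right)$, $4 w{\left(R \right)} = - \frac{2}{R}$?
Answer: $7696$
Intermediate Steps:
$E{\left(G \right)} = -12 + 4 G$
$w{\left(R \right)} = - \frac{1}{2 R}$ ($w{\left(R \right)} = \frac{\left(-2\right) \frac{1}{R}}{4} = - \frac{1}{2 R}$)
$W{\left(M,S \right)} = -12 + 4 M$ ($W{\left(M,S \right)} = \left(-12 + 4 M\right) - 0 = \left(-12 + 4 M\right) + 0 = -12 + 4 M$)
$h{\left(j,s \right)} = 288 - 8 s + \frac{48}{s}$ ($h{\left(j,s \right)} = - 8 \left(s + \left(-12 + 4 \left(- \frac{1}{2 s}\right)\right) 3\right) = - 8 \left(s + \left(-12 - \frac{2}{s}\right) 3\right) = - 8 \left(s - \left(36 + \frac{6}{s}\right)\right) = - 8 \left(-36 + s - \frac{6}{s}\right) = 288 - 8 s + \frac{48}{s}$)
$J = -7696$ ($J = \left(288 - 8 \left(-3 + 5\right) + \frac{48}{-3 + 5}\right) \left(-26\right) = \left(288 - 16 + \frac{48}{2}\right) \left(-26\right) = \left(288 - 16 + 48 \cdot \frac{1}{2}\right) \left(-26\right) = \left(288 - 16 + 24\right) \left(-26\right) = 296 \left(-26\right) = -7696$)
$U = -7696$
$- U = \left(-1\right) \left(-7696\right) = 7696$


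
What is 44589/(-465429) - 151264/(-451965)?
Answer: 3458599/14478465 ≈ 0.23888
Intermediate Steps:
44589/(-465429) - 151264/(-451965) = 44589*(-1/465429) - 151264*(-1/451965) = -89/929 + 5216/15585 = 3458599/14478465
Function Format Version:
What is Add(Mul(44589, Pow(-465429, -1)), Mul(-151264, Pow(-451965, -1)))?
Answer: Rational(3458599, 14478465) ≈ 0.23888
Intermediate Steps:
Add(Mul(44589, Pow(-465429, -1)), Mul(-151264, Pow(-451965, -1))) = Add(Mul(44589, Rational(-1, 465429)), Mul(-151264, Rational(-1, 451965))) = Add(Rational(-89, 929), Rational(5216, 15585)) = Rational(3458599, 14478465)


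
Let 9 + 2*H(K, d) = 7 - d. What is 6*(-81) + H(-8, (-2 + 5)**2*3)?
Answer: -1001/2 ≈ -500.50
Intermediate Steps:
H(K, d) = -1 - d/2 (H(K, d) = -9/2 + (7 - d)/2 = -9/2 + (7/2 - d/2) = -1 - d/2)
6*(-81) + H(-8, (-2 + 5)**2*3) = 6*(-81) + (-1 - (-2 + 5)**2*3/2) = -486 + (-1 - 3**2*3/2) = -486 + (-1 - 9*3/2) = -486 + (-1 - 1/2*27) = -486 + (-1 - 27/2) = -486 - 29/2 = -1001/2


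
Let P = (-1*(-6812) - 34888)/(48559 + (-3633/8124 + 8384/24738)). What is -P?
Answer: 940412695152/1626492314945 ≈ 0.57818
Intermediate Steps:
P = -940412695152/1626492314945 (P = (6812 - 34888)/(48559 + (-3633*1/8124 + 8384*(1/24738))) = -28076/(48559 + (-1211/2708 + 4192/12369)) = -28076/(48559 - 3626923/33495252) = -28076/1626492314945/33495252 = -28076*33495252/1626492314945 = -940412695152/1626492314945 ≈ -0.57818)
-P = -1*(-940412695152/1626492314945) = 940412695152/1626492314945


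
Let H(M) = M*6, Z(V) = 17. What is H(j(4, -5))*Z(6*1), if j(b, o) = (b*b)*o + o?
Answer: -8670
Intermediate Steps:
j(b, o) = o + o*b**2 (j(b, o) = b**2*o + o = o*b**2 + o = o + o*b**2)
H(M) = 6*M
H(j(4, -5))*Z(6*1) = (6*(-5*(1 + 4**2)))*17 = (6*(-5*(1 + 16)))*17 = (6*(-5*17))*17 = (6*(-85))*17 = -510*17 = -8670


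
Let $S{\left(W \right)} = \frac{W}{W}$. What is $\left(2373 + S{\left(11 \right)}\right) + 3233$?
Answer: $5607$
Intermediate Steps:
$S{\left(W \right)} = 1$
$\left(2373 + S{\left(11 \right)}\right) + 3233 = \left(2373 + 1\right) + 3233 = 2374 + 3233 = 5607$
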